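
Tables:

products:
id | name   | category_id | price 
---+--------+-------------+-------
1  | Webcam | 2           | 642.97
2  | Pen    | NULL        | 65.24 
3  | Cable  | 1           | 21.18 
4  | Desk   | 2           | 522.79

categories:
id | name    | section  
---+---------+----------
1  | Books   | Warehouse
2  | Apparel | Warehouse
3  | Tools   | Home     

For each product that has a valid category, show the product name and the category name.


INNER JOIN keeps only products rows whose category_id matches an id in categories. Walk through each product:
  - product 1 (Webcam): category_id=2 -> matches Apparel
  - product 2 (Pen): category_id=NULL, no match -> dropped
  - product 3 (Cable): category_id=1 -> matches Books
  - product 4 (Desk): category_id=2 -> matches Apparel
So 1 of 4 rows is dropped.

SQL:
SELECT a.name, b.name AS category
FROM products a
INNER JOIN categories b ON a.category_id = b.id

Result:
name   | category
-------+---------
Webcam | Apparel 
Cable  | Books   
Desk   | Apparel 


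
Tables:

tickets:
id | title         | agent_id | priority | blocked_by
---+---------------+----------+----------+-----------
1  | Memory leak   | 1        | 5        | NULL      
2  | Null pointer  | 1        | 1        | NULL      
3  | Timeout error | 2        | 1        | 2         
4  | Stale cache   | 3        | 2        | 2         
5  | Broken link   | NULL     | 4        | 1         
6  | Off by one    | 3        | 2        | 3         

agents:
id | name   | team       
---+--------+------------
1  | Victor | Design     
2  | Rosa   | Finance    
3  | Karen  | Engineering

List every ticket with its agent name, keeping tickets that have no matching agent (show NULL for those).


LEFT JOIN keeps every row from tickets (the left table); where agent_id has no match in agents, the agent columns become NULL. Walk through each ticket:
  - ticket 1 (Memory leak): agent_id=1 -> matches Victor
  - ticket 2 (Null pointer): agent_id=1 -> matches Victor
  - ticket 3 (Timeout error): agent_id=2 -> matches Rosa
  - ticket 4 (Stale cache): agent_id=3 -> matches Karen
  - ticket 5 (Broken link): agent_id=NULL, no match -> kept with NULL
  - ticket 6 (Off by one): agent_id=3 -> matches Karen
All 6 rows appear; 1 has NULL agent.

SQL:
SELECT a.title, b.name AS agent
FROM tickets a
LEFT JOIN agents b ON a.agent_id = b.id

Result:
title         | agent 
--------------+-------
Memory leak   | Victor
Null pointer  | Victor
Timeout error | Rosa  
Stale cache   | Karen 
Broken link   | NULL  
Off by one    | Karen 


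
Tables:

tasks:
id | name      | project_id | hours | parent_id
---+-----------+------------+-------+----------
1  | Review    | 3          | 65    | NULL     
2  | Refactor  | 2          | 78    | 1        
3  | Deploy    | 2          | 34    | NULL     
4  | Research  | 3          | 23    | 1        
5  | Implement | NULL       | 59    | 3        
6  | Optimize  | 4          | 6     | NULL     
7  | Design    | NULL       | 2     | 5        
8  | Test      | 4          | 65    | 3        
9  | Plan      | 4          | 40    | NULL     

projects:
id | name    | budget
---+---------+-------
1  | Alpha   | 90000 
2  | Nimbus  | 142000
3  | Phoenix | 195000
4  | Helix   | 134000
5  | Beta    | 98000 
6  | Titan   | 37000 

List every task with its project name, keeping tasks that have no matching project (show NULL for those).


LEFT JOIN keeps every row from tasks (the left table); where project_id has no match in projects, the project columns become NULL. Walk through each task:
  - task 1 (Review): project_id=3 -> matches Phoenix
  - task 2 (Refactor): project_id=2 -> matches Nimbus
  - task 3 (Deploy): project_id=2 -> matches Nimbus
  - task 4 (Research): project_id=3 -> matches Phoenix
  - task 5 (Implement): project_id=NULL, no match -> kept with NULL
  - task 6 (Optimize): project_id=4 -> matches Helix
  - task 7 (Design): project_id=NULL, no match -> kept with NULL
  - task 8 (Test): project_id=4 -> matches Helix
  - task 9 (Plan): project_id=4 -> matches Helix
All 9 rows appear; 2 have NULL project.

SQL:
SELECT a.name, b.name AS project
FROM tasks a
LEFT JOIN projects b ON a.project_id = b.id

Result:
name      | project
----------+--------
Review    | Phoenix
Refactor  | Nimbus 
Deploy    | Nimbus 
Research  | Phoenix
Implement | NULL   
Optimize  | Helix  
Design    | NULL   
Test      | Helix  
Plan      | Helix  


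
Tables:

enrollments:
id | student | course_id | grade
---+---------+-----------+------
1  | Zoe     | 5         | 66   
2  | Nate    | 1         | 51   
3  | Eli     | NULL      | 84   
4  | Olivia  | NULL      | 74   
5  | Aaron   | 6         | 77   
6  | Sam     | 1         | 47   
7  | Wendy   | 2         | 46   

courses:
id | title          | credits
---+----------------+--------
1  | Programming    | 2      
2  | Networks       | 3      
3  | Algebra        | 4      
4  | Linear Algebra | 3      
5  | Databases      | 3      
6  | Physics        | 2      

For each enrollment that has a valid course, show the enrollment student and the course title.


INNER JOIN keeps only enrollments rows whose course_id matches an id in courses. Walk through each enrollment:
  - enrollment 1 (Zoe): course_id=5 -> matches Databases
  - enrollment 2 (Nate): course_id=1 -> matches Programming
  - enrollment 3 (Eli): course_id=NULL, no match -> dropped
  - enrollment 4 (Olivia): course_id=NULL, no match -> dropped
  - enrollment 5 (Aaron): course_id=6 -> matches Physics
  - enrollment 6 (Sam): course_id=1 -> matches Programming
  - enrollment 7 (Wendy): course_id=2 -> matches Networks
So 2 of 7 rows are dropped.

SQL:
SELECT a.student, b.title AS course
FROM enrollments a
INNER JOIN courses b ON a.course_id = b.id

Result:
student | course     
--------+------------
Zoe     | Databases  
Nate    | Programming
Aaron   | Physics    
Sam     | Programming
Wendy   | Networks   


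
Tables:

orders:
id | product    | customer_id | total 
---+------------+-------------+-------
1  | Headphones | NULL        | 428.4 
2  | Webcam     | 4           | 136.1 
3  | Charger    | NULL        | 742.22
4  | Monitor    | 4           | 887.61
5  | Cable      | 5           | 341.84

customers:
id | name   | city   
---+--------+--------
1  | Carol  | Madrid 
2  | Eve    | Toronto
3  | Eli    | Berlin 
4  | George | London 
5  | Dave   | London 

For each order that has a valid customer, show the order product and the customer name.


INNER JOIN keeps only orders rows whose customer_id matches an id in customers. Walk through each order:
  - order 1 (Headphones): customer_id=NULL, no match -> dropped
  - order 2 (Webcam): customer_id=4 -> matches George
  - order 3 (Charger): customer_id=NULL, no match -> dropped
  - order 4 (Monitor): customer_id=4 -> matches George
  - order 5 (Cable): customer_id=5 -> matches Dave
So 2 of 5 rows are dropped.

SQL:
SELECT a.product, b.name AS customer
FROM orders a
INNER JOIN customers b ON a.customer_id = b.id

Result:
product | customer
--------+---------
Webcam  | George  
Monitor | George  
Cable   | Dave    


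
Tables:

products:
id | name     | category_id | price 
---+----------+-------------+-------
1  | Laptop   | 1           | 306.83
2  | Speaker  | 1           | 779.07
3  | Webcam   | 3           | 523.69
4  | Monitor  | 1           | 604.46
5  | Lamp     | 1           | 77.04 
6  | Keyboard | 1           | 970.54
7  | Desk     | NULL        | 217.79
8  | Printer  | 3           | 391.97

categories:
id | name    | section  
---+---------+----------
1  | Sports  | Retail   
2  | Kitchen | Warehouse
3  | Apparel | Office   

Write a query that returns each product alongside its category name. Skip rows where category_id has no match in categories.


INNER JOIN keeps only products rows whose category_id matches an id in categories. Walk through each product:
  - product 1 (Laptop): category_id=1 -> matches Sports
  - product 2 (Speaker): category_id=1 -> matches Sports
  - product 3 (Webcam): category_id=3 -> matches Apparel
  - product 4 (Monitor): category_id=1 -> matches Sports
  - product 5 (Lamp): category_id=1 -> matches Sports
  - product 6 (Keyboard): category_id=1 -> matches Sports
  - product 7 (Desk): category_id=NULL, no match -> dropped
  - product 8 (Printer): category_id=3 -> matches Apparel
So 1 of 8 rows is dropped.

SQL:
SELECT a.name, b.name AS category
FROM products a
INNER JOIN categories b ON a.category_id = b.id

Result:
name     | category
---------+---------
Laptop   | Sports  
Speaker  | Sports  
Webcam   | Apparel 
Monitor  | Sports  
Lamp     | Sports  
Keyboard | Sports  
Printer  | Apparel 


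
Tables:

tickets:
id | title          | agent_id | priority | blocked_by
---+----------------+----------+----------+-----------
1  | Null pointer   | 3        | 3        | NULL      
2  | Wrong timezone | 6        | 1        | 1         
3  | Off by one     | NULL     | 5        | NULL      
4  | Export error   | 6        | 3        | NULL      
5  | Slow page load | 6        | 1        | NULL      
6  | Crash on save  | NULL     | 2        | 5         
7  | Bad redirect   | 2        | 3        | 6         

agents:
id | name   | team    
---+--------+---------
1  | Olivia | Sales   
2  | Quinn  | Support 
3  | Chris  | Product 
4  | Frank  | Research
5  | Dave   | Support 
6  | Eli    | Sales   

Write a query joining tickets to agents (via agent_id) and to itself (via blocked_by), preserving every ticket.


Two LEFT JOINs from the same base table tickets: one to agents via agent_id, one to tickets itself via blocked_by. Both are LEFT so every ticket is preserved.
Match against agents:
  - ticket 1 (Null pointer): agent_id=3 -> matches Chris
  - ticket 2 (Wrong timezone): agent_id=6 -> matches Eli
  - ticket 3 (Off by one): agent_id=NULL, no match -> kept with NULL
  - ticket 4 (Export error): agent_id=6 -> matches Eli
  - ticket 5 (Slow page load): agent_id=6 -> matches Eli
  - ticket 6 (Crash on save): agent_id=NULL, no match -> kept with NULL
  - ticket 7 (Bad redirect): agent_id=2 -> matches Quinn
Match against tickets (self):
  - ticket 1 (Null pointer): blocked_by=NULL -> NULL
  - ticket 2 (Wrong timezone): blocked_by=1 -> Null pointer
  - ticket 3 (Off by one): blocked_by=NULL -> NULL
  - ticket 4 (Export error): blocked_by=NULL -> NULL
  - ticket 5 (Slow page load): blocked_by=NULL -> NULL
  - ticket 6 (Crash on save): blocked_by=5 -> Slow page load
  - ticket 7 (Bad redirect): blocked_by=6 -> Crash on save

SQL:
SELECT a.title, b.name AS agent, c.title AS blocked_by
FROM tickets a
LEFT JOIN agents b ON a.agent_id = b.id
LEFT JOIN tickets c ON a.blocked_by = c.id

Result:
title          | agent | blocked_by    
---------------+-------+---------------
Null pointer   | Chris | NULL          
Wrong timezone | Eli   | Null pointer  
Off by one     | NULL  | NULL          
Export error   | Eli   | NULL          
Slow page load | Eli   | NULL          
Crash on save  | NULL  | Slow page load
Bad redirect   | Quinn | Crash on save 


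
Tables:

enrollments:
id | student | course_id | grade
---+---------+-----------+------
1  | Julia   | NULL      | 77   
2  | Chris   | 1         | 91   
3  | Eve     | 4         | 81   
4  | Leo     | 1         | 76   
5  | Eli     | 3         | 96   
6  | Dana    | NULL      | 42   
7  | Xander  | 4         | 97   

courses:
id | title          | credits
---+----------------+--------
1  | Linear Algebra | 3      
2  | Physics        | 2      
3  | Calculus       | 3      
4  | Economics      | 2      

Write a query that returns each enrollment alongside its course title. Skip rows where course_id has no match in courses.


INNER JOIN keeps only enrollments rows whose course_id matches an id in courses. Walk through each enrollment:
  - enrollment 1 (Julia): course_id=NULL, no match -> dropped
  - enrollment 2 (Chris): course_id=1 -> matches Linear Algebra
  - enrollment 3 (Eve): course_id=4 -> matches Economics
  - enrollment 4 (Leo): course_id=1 -> matches Linear Algebra
  - enrollment 5 (Eli): course_id=3 -> matches Calculus
  - enrollment 6 (Dana): course_id=NULL, no match -> dropped
  - enrollment 7 (Xander): course_id=4 -> matches Economics
So 2 of 7 rows are dropped.

SQL:
SELECT a.student, b.title AS course
FROM enrollments a
INNER JOIN courses b ON a.course_id = b.id

Result:
student | course        
--------+---------------
Chris   | Linear Algebra
Eve     | Economics     
Leo     | Linear Algebra
Eli     | Calculus      
Xander  | Economics     


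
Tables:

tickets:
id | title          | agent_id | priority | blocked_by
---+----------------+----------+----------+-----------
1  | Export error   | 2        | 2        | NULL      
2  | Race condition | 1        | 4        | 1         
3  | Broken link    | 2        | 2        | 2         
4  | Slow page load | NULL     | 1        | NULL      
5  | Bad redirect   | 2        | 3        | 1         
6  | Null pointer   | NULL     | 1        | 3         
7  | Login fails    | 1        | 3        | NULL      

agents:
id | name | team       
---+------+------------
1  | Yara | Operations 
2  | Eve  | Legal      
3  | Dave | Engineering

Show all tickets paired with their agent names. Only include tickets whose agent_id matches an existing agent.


INNER JOIN keeps only tickets rows whose agent_id matches an id in agents. Walk through each ticket:
  - ticket 1 (Export error): agent_id=2 -> matches Eve
  - ticket 2 (Race condition): agent_id=1 -> matches Yara
  - ticket 3 (Broken link): agent_id=2 -> matches Eve
  - ticket 4 (Slow page load): agent_id=NULL, no match -> dropped
  - ticket 5 (Bad redirect): agent_id=2 -> matches Eve
  - ticket 6 (Null pointer): agent_id=NULL, no match -> dropped
  - ticket 7 (Login fails): agent_id=1 -> matches Yara
So 2 of 7 rows are dropped.

SQL:
SELECT a.title, b.name AS agent
FROM tickets a
INNER JOIN agents b ON a.agent_id = b.id

Result:
title          | agent
---------------+------
Export error   | Eve  
Race condition | Yara 
Broken link    | Eve  
Bad redirect   | Eve  
Login fails    | Yara 


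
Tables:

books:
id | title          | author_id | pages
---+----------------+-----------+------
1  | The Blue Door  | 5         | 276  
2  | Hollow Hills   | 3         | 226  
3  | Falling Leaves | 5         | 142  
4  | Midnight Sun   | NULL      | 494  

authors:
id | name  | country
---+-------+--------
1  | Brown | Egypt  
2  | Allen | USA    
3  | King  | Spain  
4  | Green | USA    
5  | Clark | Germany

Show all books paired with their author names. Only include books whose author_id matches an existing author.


INNER JOIN keeps only books rows whose author_id matches an id in authors. Walk through each book:
  - book 1 (The Blue Door): author_id=5 -> matches Clark
  - book 2 (Hollow Hills): author_id=3 -> matches King
  - book 3 (Falling Leaves): author_id=5 -> matches Clark
  - book 4 (Midnight Sun): author_id=NULL, no match -> dropped
So 1 of 4 rows is dropped.

SQL:
SELECT a.title, b.name AS author
FROM books a
INNER JOIN authors b ON a.author_id = b.id

Result:
title          | author
---------------+-------
The Blue Door  | Clark 
Hollow Hills   | King  
Falling Leaves | Clark 


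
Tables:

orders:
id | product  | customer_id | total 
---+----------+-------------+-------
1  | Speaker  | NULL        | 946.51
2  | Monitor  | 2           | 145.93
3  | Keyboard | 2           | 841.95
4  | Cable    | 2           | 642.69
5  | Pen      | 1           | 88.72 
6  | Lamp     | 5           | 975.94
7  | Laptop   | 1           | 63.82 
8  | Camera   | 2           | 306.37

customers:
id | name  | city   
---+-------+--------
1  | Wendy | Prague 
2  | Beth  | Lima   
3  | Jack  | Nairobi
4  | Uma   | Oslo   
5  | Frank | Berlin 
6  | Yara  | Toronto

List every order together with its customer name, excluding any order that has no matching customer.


INNER JOIN keeps only orders rows whose customer_id matches an id in customers. Walk through each order:
  - order 1 (Speaker): customer_id=NULL, no match -> dropped
  - order 2 (Monitor): customer_id=2 -> matches Beth
  - order 3 (Keyboard): customer_id=2 -> matches Beth
  - order 4 (Cable): customer_id=2 -> matches Beth
  - order 5 (Pen): customer_id=1 -> matches Wendy
  - order 6 (Lamp): customer_id=5 -> matches Frank
  - order 7 (Laptop): customer_id=1 -> matches Wendy
  - order 8 (Camera): customer_id=2 -> matches Beth
So 1 of 8 rows is dropped.

SQL:
SELECT a.product, b.name AS customer
FROM orders a
INNER JOIN customers b ON a.customer_id = b.id

Result:
product  | customer
---------+---------
Monitor  | Beth    
Keyboard | Beth    
Cable    | Beth    
Pen      | Wendy   
Lamp     | Frank   
Laptop   | Wendy   
Camera   | Beth    


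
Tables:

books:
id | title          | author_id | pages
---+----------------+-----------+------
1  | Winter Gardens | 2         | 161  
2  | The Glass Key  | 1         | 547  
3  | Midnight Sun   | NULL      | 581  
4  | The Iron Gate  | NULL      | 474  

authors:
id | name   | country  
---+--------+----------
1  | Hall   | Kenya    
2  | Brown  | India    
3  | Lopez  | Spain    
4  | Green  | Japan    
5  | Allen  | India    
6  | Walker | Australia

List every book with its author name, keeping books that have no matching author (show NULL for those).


LEFT JOIN keeps every row from books (the left table); where author_id has no match in authors, the author columns become NULL. Walk through each book:
  - book 1 (Winter Gardens): author_id=2 -> matches Brown
  - book 2 (The Glass Key): author_id=1 -> matches Hall
  - book 3 (Midnight Sun): author_id=NULL, no match -> kept with NULL
  - book 4 (The Iron Gate): author_id=NULL, no match -> kept with NULL
All 4 rows appear; 2 have NULL author.

SQL:
SELECT a.title, b.name AS author
FROM books a
LEFT JOIN authors b ON a.author_id = b.id

Result:
title          | author
---------------+-------
Winter Gardens | Brown 
The Glass Key  | Hall  
Midnight Sun   | NULL  
The Iron Gate  | NULL  


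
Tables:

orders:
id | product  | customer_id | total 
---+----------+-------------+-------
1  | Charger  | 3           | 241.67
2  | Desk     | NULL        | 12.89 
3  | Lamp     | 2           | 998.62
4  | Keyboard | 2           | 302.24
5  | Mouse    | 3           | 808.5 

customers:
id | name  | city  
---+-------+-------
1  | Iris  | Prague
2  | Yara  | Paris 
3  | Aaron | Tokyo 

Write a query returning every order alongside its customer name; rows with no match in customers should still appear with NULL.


LEFT JOIN keeps every row from orders (the left table); where customer_id has no match in customers, the customer columns become NULL. Walk through each order:
  - order 1 (Charger): customer_id=3 -> matches Aaron
  - order 2 (Desk): customer_id=NULL, no match -> kept with NULL
  - order 3 (Lamp): customer_id=2 -> matches Yara
  - order 4 (Keyboard): customer_id=2 -> matches Yara
  - order 5 (Mouse): customer_id=3 -> matches Aaron
All 5 rows appear; 1 has NULL customer.

SQL:
SELECT a.product, b.name AS customer
FROM orders a
LEFT JOIN customers b ON a.customer_id = b.id

Result:
product  | customer
---------+---------
Charger  | Aaron   
Desk     | NULL    
Lamp     | Yara    
Keyboard | Yara    
Mouse    | Aaron   


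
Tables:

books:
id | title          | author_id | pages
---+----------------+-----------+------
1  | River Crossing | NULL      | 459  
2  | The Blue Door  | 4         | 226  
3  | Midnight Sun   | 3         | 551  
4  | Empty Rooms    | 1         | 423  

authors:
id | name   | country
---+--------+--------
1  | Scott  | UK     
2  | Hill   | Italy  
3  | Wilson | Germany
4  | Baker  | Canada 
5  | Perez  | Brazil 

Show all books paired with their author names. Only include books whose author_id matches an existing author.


INNER JOIN keeps only books rows whose author_id matches an id in authors. Walk through each book:
  - book 1 (River Crossing): author_id=NULL, no match -> dropped
  - book 2 (The Blue Door): author_id=4 -> matches Baker
  - book 3 (Midnight Sun): author_id=3 -> matches Wilson
  - book 4 (Empty Rooms): author_id=1 -> matches Scott
So 1 of 4 rows is dropped.

SQL:
SELECT a.title, b.name AS author
FROM books a
INNER JOIN authors b ON a.author_id = b.id

Result:
title         | author
--------------+-------
The Blue Door | Baker 
Midnight Sun  | Wilson
Empty Rooms   | Scott 


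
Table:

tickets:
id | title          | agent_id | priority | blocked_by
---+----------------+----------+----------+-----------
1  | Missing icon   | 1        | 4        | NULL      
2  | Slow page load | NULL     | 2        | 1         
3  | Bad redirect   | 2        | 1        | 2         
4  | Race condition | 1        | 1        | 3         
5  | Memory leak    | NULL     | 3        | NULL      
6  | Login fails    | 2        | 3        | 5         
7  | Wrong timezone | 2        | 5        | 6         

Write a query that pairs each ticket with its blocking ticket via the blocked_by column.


This is a self-join: tickets is joined to a second copy of itself, matching each row's blocked_by to another row's id. Use LEFT JOIN so rows with blocked_by=NULL are kept.
  - ticket 1 (Missing icon): blocked_by=NULL -> NULL
  - ticket 2 (Slow page load): blocked_by=1 -> Missing icon
  - ticket 3 (Bad redirect): blocked_by=2 -> Slow page load
  - ticket 4 (Race condition): blocked_by=3 -> Bad redirect
  - ticket 5 (Memory leak): blocked_by=NULL -> NULL
  - ticket 6 (Login fails): blocked_by=5 -> Memory leak
  - ticket 7 (Wrong timezone): blocked_by=6 -> Login fails

SQL:
SELECT a.title AS item, b.title AS blocked_by
FROM tickets a
LEFT JOIN tickets b ON a.blocked_by = b.id

Result:
item           | blocked_by    
---------------+---------------
Missing icon   | NULL          
Slow page load | Missing icon  
Bad redirect   | Slow page load
Race condition | Bad redirect  
Memory leak    | NULL          
Login fails    | Memory leak   
Wrong timezone | Login fails   


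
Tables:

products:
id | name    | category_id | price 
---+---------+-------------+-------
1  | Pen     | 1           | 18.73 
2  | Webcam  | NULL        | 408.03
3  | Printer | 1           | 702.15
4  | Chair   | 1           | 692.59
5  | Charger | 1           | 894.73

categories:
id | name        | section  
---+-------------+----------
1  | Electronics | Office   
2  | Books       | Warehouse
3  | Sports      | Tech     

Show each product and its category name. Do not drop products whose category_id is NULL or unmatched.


LEFT JOIN keeps every row from products (the left table); where category_id has no match in categories, the category columns become NULL. Walk through each product:
  - product 1 (Pen): category_id=1 -> matches Electronics
  - product 2 (Webcam): category_id=NULL, no match -> kept with NULL
  - product 3 (Printer): category_id=1 -> matches Electronics
  - product 4 (Chair): category_id=1 -> matches Electronics
  - product 5 (Charger): category_id=1 -> matches Electronics
All 5 rows appear; 1 has NULL category.

SQL:
SELECT a.name, b.name AS category
FROM products a
LEFT JOIN categories b ON a.category_id = b.id

Result:
name    | category   
--------+------------
Pen     | Electronics
Webcam  | NULL       
Printer | Electronics
Chair   | Electronics
Charger | Electronics


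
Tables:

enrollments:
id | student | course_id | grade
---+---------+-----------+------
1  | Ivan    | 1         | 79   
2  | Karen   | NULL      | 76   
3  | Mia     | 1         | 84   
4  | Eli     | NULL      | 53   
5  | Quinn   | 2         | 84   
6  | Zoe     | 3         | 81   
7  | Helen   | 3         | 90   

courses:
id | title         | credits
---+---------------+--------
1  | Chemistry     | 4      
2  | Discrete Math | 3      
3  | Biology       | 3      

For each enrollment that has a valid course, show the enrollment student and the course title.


INNER JOIN keeps only enrollments rows whose course_id matches an id in courses. Walk through each enrollment:
  - enrollment 1 (Ivan): course_id=1 -> matches Chemistry
  - enrollment 2 (Karen): course_id=NULL, no match -> dropped
  - enrollment 3 (Mia): course_id=1 -> matches Chemistry
  - enrollment 4 (Eli): course_id=NULL, no match -> dropped
  - enrollment 5 (Quinn): course_id=2 -> matches Discrete Math
  - enrollment 6 (Zoe): course_id=3 -> matches Biology
  - enrollment 7 (Helen): course_id=3 -> matches Biology
So 2 of 7 rows are dropped.

SQL:
SELECT a.student, b.title AS course
FROM enrollments a
INNER JOIN courses b ON a.course_id = b.id

Result:
student | course       
--------+--------------
Ivan    | Chemistry    
Mia     | Chemistry    
Quinn   | Discrete Math
Zoe     | Biology      
Helen   | Biology      


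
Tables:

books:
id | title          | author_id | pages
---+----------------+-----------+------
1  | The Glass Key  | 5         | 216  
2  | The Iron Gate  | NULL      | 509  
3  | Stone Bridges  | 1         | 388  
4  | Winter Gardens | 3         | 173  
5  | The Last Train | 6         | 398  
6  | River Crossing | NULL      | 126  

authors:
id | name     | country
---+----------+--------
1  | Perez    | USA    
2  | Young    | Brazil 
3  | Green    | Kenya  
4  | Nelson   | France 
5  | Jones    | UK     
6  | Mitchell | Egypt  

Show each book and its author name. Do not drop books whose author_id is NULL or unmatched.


LEFT JOIN keeps every row from books (the left table); where author_id has no match in authors, the author columns become NULL. Walk through each book:
  - book 1 (The Glass Key): author_id=5 -> matches Jones
  - book 2 (The Iron Gate): author_id=NULL, no match -> kept with NULL
  - book 3 (Stone Bridges): author_id=1 -> matches Perez
  - book 4 (Winter Gardens): author_id=3 -> matches Green
  - book 5 (The Last Train): author_id=6 -> matches Mitchell
  - book 6 (River Crossing): author_id=NULL, no match -> kept with NULL
All 6 rows appear; 2 have NULL author.

SQL:
SELECT a.title, b.name AS author
FROM books a
LEFT JOIN authors b ON a.author_id = b.id

Result:
title          | author  
---------------+---------
The Glass Key  | Jones   
The Iron Gate  | NULL    
Stone Bridges  | Perez   
Winter Gardens | Green   
The Last Train | Mitchell
River Crossing | NULL    


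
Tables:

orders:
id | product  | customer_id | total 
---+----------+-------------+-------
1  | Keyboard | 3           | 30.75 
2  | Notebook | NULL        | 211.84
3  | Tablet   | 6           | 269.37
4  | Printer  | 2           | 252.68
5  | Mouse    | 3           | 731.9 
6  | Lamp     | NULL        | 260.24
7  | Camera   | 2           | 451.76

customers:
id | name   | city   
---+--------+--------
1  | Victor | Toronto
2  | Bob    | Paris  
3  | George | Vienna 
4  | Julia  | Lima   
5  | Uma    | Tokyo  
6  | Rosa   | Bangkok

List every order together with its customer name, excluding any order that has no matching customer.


INNER JOIN keeps only orders rows whose customer_id matches an id in customers. Walk through each order:
  - order 1 (Keyboard): customer_id=3 -> matches George
  - order 2 (Notebook): customer_id=NULL, no match -> dropped
  - order 3 (Tablet): customer_id=6 -> matches Rosa
  - order 4 (Printer): customer_id=2 -> matches Bob
  - order 5 (Mouse): customer_id=3 -> matches George
  - order 6 (Lamp): customer_id=NULL, no match -> dropped
  - order 7 (Camera): customer_id=2 -> matches Bob
So 2 of 7 rows are dropped.

SQL:
SELECT a.product, b.name AS customer
FROM orders a
INNER JOIN customers b ON a.customer_id = b.id

Result:
product  | customer
---------+---------
Keyboard | George  
Tablet   | Rosa    
Printer  | Bob     
Mouse    | George  
Camera   | Bob     


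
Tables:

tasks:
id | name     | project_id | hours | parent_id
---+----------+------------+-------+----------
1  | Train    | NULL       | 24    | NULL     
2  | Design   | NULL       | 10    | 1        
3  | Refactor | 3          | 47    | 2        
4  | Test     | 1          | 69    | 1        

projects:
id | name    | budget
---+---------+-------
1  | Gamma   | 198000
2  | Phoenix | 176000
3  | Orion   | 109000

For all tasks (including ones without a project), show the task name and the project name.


LEFT JOIN keeps every row from tasks (the left table); where project_id has no match in projects, the project columns become NULL. Walk through each task:
  - task 1 (Train): project_id=NULL, no match -> kept with NULL
  - task 2 (Design): project_id=NULL, no match -> kept with NULL
  - task 3 (Refactor): project_id=3 -> matches Orion
  - task 4 (Test): project_id=1 -> matches Gamma
All 4 rows appear; 2 have NULL project.

SQL:
SELECT a.name, b.name AS project
FROM tasks a
LEFT JOIN projects b ON a.project_id = b.id

Result:
name     | project
---------+--------
Train    | NULL   
Design   | NULL   
Refactor | Orion  
Test     | Gamma  


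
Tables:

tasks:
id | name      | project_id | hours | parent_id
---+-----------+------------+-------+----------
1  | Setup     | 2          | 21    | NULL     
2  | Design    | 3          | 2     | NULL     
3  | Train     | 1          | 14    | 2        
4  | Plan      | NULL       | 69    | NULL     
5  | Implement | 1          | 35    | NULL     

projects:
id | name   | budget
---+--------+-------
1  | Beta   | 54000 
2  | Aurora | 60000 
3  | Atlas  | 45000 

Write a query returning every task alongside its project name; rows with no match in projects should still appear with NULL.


LEFT JOIN keeps every row from tasks (the left table); where project_id has no match in projects, the project columns become NULL. Walk through each task:
  - task 1 (Setup): project_id=2 -> matches Aurora
  - task 2 (Design): project_id=3 -> matches Atlas
  - task 3 (Train): project_id=1 -> matches Beta
  - task 4 (Plan): project_id=NULL, no match -> kept with NULL
  - task 5 (Implement): project_id=1 -> matches Beta
All 5 rows appear; 1 has NULL project.

SQL:
SELECT a.name, b.name AS project
FROM tasks a
LEFT JOIN projects b ON a.project_id = b.id

Result:
name      | project
----------+--------
Setup     | Aurora 
Design    | Atlas  
Train     | Beta   
Plan      | NULL   
Implement | Beta   


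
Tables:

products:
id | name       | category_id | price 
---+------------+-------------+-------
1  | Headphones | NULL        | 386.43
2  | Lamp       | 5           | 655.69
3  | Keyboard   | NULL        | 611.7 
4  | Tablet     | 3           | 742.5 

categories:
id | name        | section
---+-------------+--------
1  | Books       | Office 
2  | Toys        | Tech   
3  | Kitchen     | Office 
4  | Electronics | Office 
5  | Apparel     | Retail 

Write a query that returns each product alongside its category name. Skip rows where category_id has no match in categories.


INNER JOIN keeps only products rows whose category_id matches an id in categories. Walk through each product:
  - product 1 (Headphones): category_id=NULL, no match -> dropped
  - product 2 (Lamp): category_id=5 -> matches Apparel
  - product 3 (Keyboard): category_id=NULL, no match -> dropped
  - product 4 (Tablet): category_id=3 -> matches Kitchen
So 2 of 4 rows are dropped.

SQL:
SELECT a.name, b.name AS category
FROM products a
INNER JOIN categories b ON a.category_id = b.id

Result:
name   | category
-------+---------
Lamp   | Apparel 
Tablet | Kitchen 


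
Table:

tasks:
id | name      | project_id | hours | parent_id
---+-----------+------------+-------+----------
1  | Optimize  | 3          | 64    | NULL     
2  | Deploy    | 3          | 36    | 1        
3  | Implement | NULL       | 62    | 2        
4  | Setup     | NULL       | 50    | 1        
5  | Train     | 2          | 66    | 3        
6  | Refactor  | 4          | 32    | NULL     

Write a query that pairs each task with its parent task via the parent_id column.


This is a self-join: tasks is joined to a second copy of itself, matching each row's parent_id to another row's id. Use LEFT JOIN so rows with parent_id=NULL are kept.
  - task 1 (Optimize): parent_id=NULL -> NULL
  - task 2 (Deploy): parent_id=1 -> Optimize
  - task 3 (Implement): parent_id=2 -> Deploy
  - task 4 (Setup): parent_id=1 -> Optimize
  - task 5 (Train): parent_id=3 -> Implement
  - task 6 (Refactor): parent_id=NULL -> NULL

SQL:
SELECT a.name AS item, b.name AS parent
FROM tasks a
LEFT JOIN tasks b ON a.parent_id = b.id

Result:
item      | parent   
----------+----------
Optimize  | NULL     
Deploy    | Optimize 
Implement | Deploy   
Setup     | Optimize 
Train     | Implement
Refactor  | NULL     


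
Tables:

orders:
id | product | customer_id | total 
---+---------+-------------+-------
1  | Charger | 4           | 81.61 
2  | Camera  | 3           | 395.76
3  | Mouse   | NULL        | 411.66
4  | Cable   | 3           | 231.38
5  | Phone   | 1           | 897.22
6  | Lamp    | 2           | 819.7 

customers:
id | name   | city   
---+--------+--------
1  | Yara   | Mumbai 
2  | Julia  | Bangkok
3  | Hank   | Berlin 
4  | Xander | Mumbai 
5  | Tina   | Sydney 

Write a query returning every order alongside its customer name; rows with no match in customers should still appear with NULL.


LEFT JOIN keeps every row from orders (the left table); where customer_id has no match in customers, the customer columns become NULL. Walk through each order:
  - order 1 (Charger): customer_id=4 -> matches Xander
  - order 2 (Camera): customer_id=3 -> matches Hank
  - order 3 (Mouse): customer_id=NULL, no match -> kept with NULL
  - order 4 (Cable): customer_id=3 -> matches Hank
  - order 5 (Phone): customer_id=1 -> matches Yara
  - order 6 (Lamp): customer_id=2 -> matches Julia
All 6 rows appear; 1 has NULL customer.

SQL:
SELECT a.product, b.name AS customer
FROM orders a
LEFT JOIN customers b ON a.customer_id = b.id

Result:
product | customer
--------+---------
Charger | Xander  
Camera  | Hank    
Mouse   | NULL    
Cable   | Hank    
Phone   | Yara    
Lamp    | Julia   


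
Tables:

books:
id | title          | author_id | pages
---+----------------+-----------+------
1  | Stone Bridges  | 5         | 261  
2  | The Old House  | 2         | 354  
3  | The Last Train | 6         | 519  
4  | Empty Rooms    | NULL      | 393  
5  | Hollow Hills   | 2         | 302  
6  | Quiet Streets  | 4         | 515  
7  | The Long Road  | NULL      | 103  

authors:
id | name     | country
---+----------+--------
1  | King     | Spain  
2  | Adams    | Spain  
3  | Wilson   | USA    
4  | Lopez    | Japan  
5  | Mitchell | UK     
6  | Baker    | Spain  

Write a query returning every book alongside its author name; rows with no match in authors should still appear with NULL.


LEFT JOIN keeps every row from books (the left table); where author_id has no match in authors, the author columns become NULL. Walk through each book:
  - book 1 (Stone Bridges): author_id=5 -> matches Mitchell
  - book 2 (The Old House): author_id=2 -> matches Adams
  - book 3 (The Last Train): author_id=6 -> matches Baker
  - book 4 (Empty Rooms): author_id=NULL, no match -> kept with NULL
  - book 5 (Hollow Hills): author_id=2 -> matches Adams
  - book 6 (Quiet Streets): author_id=4 -> matches Lopez
  - book 7 (The Long Road): author_id=NULL, no match -> kept with NULL
All 7 rows appear; 2 have NULL author.

SQL:
SELECT a.title, b.name AS author
FROM books a
LEFT JOIN authors b ON a.author_id = b.id

Result:
title          | author  
---------------+---------
Stone Bridges  | Mitchell
The Old House  | Adams   
The Last Train | Baker   
Empty Rooms    | NULL    
Hollow Hills   | Adams   
Quiet Streets  | Lopez   
The Long Road  | NULL    


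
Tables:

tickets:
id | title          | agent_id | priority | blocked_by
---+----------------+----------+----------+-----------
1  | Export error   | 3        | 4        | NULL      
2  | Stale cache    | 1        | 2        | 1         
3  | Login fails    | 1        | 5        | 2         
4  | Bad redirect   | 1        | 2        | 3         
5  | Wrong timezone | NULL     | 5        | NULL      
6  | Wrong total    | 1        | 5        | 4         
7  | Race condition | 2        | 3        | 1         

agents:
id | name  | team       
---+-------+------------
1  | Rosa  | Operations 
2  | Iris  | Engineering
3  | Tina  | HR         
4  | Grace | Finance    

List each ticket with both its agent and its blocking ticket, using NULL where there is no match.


Two LEFT JOINs from the same base table tickets: one to agents via agent_id, one to tickets itself via blocked_by. Both are LEFT so every ticket is preserved.
Match against agents:
  - ticket 1 (Export error): agent_id=3 -> matches Tina
  - ticket 2 (Stale cache): agent_id=1 -> matches Rosa
  - ticket 3 (Login fails): agent_id=1 -> matches Rosa
  - ticket 4 (Bad redirect): agent_id=1 -> matches Rosa
  - ticket 5 (Wrong timezone): agent_id=NULL, no match -> kept with NULL
  - ticket 6 (Wrong total): agent_id=1 -> matches Rosa
  - ticket 7 (Race condition): agent_id=2 -> matches Iris
Match against tickets (self):
  - ticket 1 (Export error): blocked_by=NULL -> NULL
  - ticket 2 (Stale cache): blocked_by=1 -> Export error
  - ticket 3 (Login fails): blocked_by=2 -> Stale cache
  - ticket 4 (Bad redirect): blocked_by=3 -> Login fails
  - ticket 5 (Wrong timezone): blocked_by=NULL -> NULL
  - ticket 6 (Wrong total): blocked_by=4 -> Bad redirect
  - ticket 7 (Race condition): blocked_by=1 -> Export error

SQL:
SELECT a.title, b.name AS agent, c.title AS blocked_by
FROM tickets a
LEFT JOIN agents b ON a.agent_id = b.id
LEFT JOIN tickets c ON a.blocked_by = c.id

Result:
title          | agent | blocked_by  
---------------+-------+-------------
Export error   | Tina  | NULL        
Stale cache    | Rosa  | Export error
Login fails    | Rosa  | Stale cache 
Bad redirect   | Rosa  | Login fails 
Wrong timezone | NULL  | NULL        
Wrong total    | Rosa  | Bad redirect
Race condition | Iris  | Export error


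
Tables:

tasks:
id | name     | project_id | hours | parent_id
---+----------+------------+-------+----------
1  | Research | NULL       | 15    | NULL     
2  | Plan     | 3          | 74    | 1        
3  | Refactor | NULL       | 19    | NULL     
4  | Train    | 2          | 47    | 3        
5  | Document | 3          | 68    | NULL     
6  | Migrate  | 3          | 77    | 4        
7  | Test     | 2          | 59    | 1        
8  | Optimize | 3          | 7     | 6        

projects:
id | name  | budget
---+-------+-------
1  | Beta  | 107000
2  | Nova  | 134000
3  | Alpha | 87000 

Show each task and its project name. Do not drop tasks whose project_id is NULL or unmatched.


LEFT JOIN keeps every row from tasks (the left table); where project_id has no match in projects, the project columns become NULL. Walk through each task:
  - task 1 (Research): project_id=NULL, no match -> kept with NULL
  - task 2 (Plan): project_id=3 -> matches Alpha
  - task 3 (Refactor): project_id=NULL, no match -> kept with NULL
  - task 4 (Train): project_id=2 -> matches Nova
  - task 5 (Document): project_id=3 -> matches Alpha
  - task 6 (Migrate): project_id=3 -> matches Alpha
  - task 7 (Test): project_id=2 -> matches Nova
  - task 8 (Optimize): project_id=3 -> matches Alpha
All 8 rows appear; 2 have NULL project.

SQL:
SELECT a.name, b.name AS project
FROM tasks a
LEFT JOIN projects b ON a.project_id = b.id

Result:
name     | project
---------+--------
Research | NULL   
Plan     | Alpha  
Refactor | NULL   
Train    | Nova   
Document | Alpha  
Migrate  | Alpha  
Test     | Nova   
Optimize | Alpha  


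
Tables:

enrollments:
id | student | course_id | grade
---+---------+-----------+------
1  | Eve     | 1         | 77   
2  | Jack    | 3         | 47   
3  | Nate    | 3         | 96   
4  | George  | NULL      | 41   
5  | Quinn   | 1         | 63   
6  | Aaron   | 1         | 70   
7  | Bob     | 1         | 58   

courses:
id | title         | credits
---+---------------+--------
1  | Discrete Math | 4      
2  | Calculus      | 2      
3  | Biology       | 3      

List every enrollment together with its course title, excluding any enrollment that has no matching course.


INNER JOIN keeps only enrollments rows whose course_id matches an id in courses. Walk through each enrollment:
  - enrollment 1 (Eve): course_id=1 -> matches Discrete Math
  - enrollment 2 (Jack): course_id=3 -> matches Biology
  - enrollment 3 (Nate): course_id=3 -> matches Biology
  - enrollment 4 (George): course_id=NULL, no match -> dropped
  - enrollment 5 (Quinn): course_id=1 -> matches Discrete Math
  - enrollment 6 (Aaron): course_id=1 -> matches Discrete Math
  - enrollment 7 (Bob): course_id=1 -> matches Discrete Math
So 1 of 7 rows is dropped.

SQL:
SELECT a.student, b.title AS course
FROM enrollments a
INNER JOIN courses b ON a.course_id = b.id

Result:
student | course       
--------+--------------
Eve     | Discrete Math
Jack    | Biology      
Nate    | Biology      
Quinn   | Discrete Math
Aaron   | Discrete Math
Bob     | Discrete Math
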